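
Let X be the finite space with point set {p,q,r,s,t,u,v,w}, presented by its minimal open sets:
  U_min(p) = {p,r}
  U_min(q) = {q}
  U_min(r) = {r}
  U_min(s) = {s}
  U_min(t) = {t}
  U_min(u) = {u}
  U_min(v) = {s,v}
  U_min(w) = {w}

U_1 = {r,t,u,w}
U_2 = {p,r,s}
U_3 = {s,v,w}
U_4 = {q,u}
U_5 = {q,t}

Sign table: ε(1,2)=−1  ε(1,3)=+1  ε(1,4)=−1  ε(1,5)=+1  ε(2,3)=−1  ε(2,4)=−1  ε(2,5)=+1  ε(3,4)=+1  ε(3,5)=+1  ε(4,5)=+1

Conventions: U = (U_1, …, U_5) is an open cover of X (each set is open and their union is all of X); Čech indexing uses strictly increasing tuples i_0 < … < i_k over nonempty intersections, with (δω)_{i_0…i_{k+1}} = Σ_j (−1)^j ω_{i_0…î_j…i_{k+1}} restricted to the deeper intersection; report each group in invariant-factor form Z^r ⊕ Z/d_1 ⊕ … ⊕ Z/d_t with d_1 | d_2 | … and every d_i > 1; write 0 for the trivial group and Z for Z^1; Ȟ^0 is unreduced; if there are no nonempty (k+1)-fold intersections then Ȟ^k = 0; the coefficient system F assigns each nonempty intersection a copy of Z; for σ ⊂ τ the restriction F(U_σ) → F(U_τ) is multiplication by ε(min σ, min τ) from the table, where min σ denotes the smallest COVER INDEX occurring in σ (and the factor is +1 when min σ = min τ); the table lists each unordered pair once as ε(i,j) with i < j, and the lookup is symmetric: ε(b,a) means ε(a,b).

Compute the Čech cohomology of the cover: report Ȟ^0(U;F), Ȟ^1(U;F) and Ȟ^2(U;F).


cover nerve:
  U12={r} U13={w} U14={u} U15={t} U23={s} U45={q}
C dims 5,6; δ0: rk 5, SNF 1^4·2
Ȟ^0: (5−5)−0=0 ⇒ 0
Ȟ^1: (6−0)−5=1 plus torsion [2] ⇒ Z ⊕ Z/2
Ȟ^2: (0−0)−0=0 ⇒ 0

Ȟ^0 ≅ 0; Ȟ^1 ≅ Z ⊕ Z/2; Ȟ^2 ≅ 0


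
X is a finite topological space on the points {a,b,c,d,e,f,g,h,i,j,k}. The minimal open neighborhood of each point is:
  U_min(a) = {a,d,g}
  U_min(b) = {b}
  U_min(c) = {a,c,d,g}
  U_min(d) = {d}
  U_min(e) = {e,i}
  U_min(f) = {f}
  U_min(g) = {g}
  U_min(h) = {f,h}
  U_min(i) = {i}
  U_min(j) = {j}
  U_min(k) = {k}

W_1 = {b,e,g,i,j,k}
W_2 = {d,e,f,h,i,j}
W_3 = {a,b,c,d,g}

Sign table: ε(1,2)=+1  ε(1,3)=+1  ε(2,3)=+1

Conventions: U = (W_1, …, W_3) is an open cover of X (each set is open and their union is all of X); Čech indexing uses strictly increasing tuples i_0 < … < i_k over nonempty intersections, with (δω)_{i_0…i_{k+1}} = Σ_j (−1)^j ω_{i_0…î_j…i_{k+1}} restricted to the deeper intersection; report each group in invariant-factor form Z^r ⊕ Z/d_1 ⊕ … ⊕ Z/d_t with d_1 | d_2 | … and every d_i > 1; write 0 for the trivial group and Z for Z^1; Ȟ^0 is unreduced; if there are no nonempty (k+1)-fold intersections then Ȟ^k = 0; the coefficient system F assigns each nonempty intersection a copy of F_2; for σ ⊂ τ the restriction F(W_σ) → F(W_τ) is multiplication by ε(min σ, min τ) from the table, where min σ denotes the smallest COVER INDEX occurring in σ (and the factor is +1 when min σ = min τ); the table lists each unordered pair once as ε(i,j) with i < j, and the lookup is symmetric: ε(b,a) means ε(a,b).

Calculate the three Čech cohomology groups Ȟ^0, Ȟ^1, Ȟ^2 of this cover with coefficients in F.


nerve of the cover:
  W12={e,i,j} W13={b,g} W23={d}
C dims 3,3; δ0: rk_F2 2
Ȟ^0 = (3 − 2) − 0 = 1, so Ȟ^0 ≅ Z/2
Ȟ^1 = (3 − 0) − 2 = 1, so Ȟ^1 ≅ Z/2
Ȟ^2 = (0 − 0) − 0 = 0, so Ȟ^2 ≅ 0

Ȟ^0 ≅ Z/2, Ȟ^1 ≅ Z/2 and Ȟ^2 ≅ 0


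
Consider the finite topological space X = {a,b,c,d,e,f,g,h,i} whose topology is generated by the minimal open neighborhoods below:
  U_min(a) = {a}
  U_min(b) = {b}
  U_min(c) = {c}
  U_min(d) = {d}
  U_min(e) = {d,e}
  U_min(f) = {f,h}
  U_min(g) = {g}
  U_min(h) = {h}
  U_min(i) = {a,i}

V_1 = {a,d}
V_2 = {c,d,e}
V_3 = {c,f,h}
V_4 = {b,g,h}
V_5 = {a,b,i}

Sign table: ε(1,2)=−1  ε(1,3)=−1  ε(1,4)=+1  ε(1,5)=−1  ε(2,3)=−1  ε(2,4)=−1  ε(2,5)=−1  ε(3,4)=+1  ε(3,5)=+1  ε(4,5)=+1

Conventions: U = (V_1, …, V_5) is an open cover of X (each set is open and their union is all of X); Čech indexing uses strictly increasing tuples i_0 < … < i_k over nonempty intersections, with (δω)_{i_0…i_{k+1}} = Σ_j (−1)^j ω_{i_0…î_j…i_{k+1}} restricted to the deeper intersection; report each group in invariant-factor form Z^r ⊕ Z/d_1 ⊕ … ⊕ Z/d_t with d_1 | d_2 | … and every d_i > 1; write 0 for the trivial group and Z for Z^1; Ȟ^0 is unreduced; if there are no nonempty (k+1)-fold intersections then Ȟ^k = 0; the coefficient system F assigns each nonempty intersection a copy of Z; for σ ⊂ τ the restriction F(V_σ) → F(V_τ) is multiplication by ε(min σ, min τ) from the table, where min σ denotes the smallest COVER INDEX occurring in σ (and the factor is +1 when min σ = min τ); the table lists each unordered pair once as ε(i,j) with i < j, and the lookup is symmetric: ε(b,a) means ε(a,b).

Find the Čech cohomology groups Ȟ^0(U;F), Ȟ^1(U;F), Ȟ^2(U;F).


nonempty intersections:
  V12={d} V15={a} V23={c} V34={h} V45={b}
C dims 5,5; δ0: rk 5, SNF 1^4·2
Ȟ^0: (5−5)−0=0 ⇒ 0
Ȟ^1: (5−0)−5=0 plus torsion [2] ⇒ Z/2
Ȟ^2: (0−0)−0=0 ⇒ 0

Ȟ^0 ≅ 0, Ȟ^1 ≅ Z/2 and Ȟ^2 ≅ 0


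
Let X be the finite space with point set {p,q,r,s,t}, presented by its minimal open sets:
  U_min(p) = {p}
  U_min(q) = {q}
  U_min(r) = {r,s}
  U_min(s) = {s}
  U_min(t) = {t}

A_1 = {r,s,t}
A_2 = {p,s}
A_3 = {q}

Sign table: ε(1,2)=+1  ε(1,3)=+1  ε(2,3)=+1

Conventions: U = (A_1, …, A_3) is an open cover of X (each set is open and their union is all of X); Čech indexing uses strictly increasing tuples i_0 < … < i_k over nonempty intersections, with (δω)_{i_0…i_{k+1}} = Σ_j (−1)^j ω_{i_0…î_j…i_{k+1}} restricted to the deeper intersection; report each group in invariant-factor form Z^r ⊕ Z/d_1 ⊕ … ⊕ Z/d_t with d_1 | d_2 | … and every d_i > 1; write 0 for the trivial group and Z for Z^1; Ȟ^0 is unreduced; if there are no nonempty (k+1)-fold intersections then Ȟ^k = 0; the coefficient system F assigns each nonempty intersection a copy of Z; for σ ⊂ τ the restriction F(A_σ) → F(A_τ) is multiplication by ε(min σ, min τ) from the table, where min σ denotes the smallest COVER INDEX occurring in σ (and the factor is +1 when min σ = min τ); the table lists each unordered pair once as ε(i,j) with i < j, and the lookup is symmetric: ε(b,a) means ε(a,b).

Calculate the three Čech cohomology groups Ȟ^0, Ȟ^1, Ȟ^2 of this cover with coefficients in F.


Ȟ^0 ≅ Z^2, Ȟ^1 ≅ 0 and Ȟ^2 ≅ 0

cover nerve:
  A12={s}
C dims 3,1; δ0: rk 1, SNF 1^1
Ȟ^0: (3−1)−0=2 ⇒ Z^2
Ȟ^1: (1−0)−1=0 ⇒ 0
Ȟ^2: (0−0)−0=0 ⇒ 0


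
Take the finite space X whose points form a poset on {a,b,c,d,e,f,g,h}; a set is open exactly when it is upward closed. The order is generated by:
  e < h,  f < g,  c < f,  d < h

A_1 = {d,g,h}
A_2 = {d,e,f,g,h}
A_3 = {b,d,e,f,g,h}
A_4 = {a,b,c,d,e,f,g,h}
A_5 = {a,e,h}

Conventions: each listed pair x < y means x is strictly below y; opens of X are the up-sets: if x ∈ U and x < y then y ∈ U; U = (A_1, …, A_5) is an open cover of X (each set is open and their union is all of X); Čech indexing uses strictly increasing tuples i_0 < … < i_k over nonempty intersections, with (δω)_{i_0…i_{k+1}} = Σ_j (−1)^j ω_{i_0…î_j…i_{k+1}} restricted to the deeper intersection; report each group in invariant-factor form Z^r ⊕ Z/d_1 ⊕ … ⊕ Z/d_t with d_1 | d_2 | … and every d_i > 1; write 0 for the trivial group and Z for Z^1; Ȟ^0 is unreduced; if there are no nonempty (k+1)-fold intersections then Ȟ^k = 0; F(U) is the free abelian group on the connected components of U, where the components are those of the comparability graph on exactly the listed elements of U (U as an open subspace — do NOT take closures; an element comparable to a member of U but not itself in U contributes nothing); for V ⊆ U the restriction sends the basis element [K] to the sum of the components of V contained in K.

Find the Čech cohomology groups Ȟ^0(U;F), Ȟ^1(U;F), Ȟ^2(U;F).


cover nerve:
  A12={d,g,h} A13={d,g,h} A14={d,g,h} A15={h} A23={d,e,f,g,h} A24={d,e,f,g,h} A25={e,h} A34={b,d,e,f,g,h} A35={e,h} A45={a,e,h}
  A123={d,g,h} A124={d,g,h} A125={h} A134={d,g,h} A135={h} A145={h} A234={d,e,f,g,h} A235={e,h} A245={e,h} A345={e,h}
  A1234={d,g,h} A1235={h} A1245={h} A1345={h} A2345={e,h}
  A12345={h}
components per intersection:
  A1: {d,h} {g}
  A2: {d,e,h} {f,g}
  A3: {b} {d,e,h} {f,g}
  A4: {a} {b} {c,f,g} {d,e,h}
  A5: {a} {e,h}
  A12: {d,h} {g}
  A13: {d,h} {g}
  A14: {d,h} {g}
  A15: {h}
  A23: {d,e,h} {f,g}
  A24: {d,e,h} {f,g}
  A25: {e,h}
  A34: {b} {d,e,h} {f,g}
  A35: {e,h}
  A45: {a} {e,h}
  A123: {d,h} {g}
  A124: {d,h} {g}
  A125: {h}
  A134: {d,h} {g}
  A135: {h}
  A145: {h}
  A234: {d,e,h} {f,g}
  A235: {e,h}
  A245: {e,h}
  A345: {e,h}
  A1234: {d,h} {g}
  A1235: {h}
  A1245: {h}
  A1345: {h}
  A2345: {e,h}
  A12345: {h}
C dims 13,18,14,6; δ0: rk 9, SNF 1^9; δ1: rk 9, SNF 1^9; δ2: rk 5, SNF 1^5
Ȟ^0: (13−9)−0=4 ⇒ Z^4
Ȟ^1: (18−9)−9=0 ⇒ 0
Ȟ^2: (14−5)−9=0 ⇒ 0

Ȟ^0 ≅ Z^4, Ȟ^1 ≅ 0, Ȟ^2 ≅ 0


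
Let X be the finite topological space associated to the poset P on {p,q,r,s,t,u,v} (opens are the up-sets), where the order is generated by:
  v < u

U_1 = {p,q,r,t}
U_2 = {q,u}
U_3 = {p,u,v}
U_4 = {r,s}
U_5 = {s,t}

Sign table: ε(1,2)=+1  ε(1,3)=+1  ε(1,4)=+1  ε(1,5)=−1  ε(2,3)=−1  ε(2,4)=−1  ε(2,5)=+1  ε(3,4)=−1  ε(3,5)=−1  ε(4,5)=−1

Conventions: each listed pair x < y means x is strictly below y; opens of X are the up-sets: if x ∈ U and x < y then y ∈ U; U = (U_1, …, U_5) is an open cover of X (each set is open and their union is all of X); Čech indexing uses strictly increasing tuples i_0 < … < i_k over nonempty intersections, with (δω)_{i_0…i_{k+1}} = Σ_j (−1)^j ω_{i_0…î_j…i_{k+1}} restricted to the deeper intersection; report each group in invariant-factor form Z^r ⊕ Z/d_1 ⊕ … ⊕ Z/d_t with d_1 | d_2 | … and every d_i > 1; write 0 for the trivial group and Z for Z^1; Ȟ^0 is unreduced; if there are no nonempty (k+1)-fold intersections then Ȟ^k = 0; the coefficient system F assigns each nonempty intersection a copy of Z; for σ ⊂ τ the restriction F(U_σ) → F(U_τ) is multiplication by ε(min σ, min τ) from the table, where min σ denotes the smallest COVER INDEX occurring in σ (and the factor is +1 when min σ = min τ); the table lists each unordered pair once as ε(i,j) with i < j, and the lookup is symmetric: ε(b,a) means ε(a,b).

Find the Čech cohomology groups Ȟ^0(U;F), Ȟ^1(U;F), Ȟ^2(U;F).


Ȟ^0(U;F) ≅ 0; Ȟ^1(U;F) ≅ Z ⊕ Z/2; Ȟ^2(U;F) ≅ 0

nonempty overlaps:
  U12={q} U13={p} U14={r} U15={t} U23={u} U45={s}
C dims 5,6; δ0: rk 5, SNF 1^4·2
degree 0: 5−5−0 = 0 → Ȟ^0 ≅ 0
degree 1: 6−0−5 = 1 plus torsion [2] → Ȟ^1 ≅ Z ⊕ Z/2
degree 2: 0−0−0 = 0 → Ȟ^2 ≅ 0


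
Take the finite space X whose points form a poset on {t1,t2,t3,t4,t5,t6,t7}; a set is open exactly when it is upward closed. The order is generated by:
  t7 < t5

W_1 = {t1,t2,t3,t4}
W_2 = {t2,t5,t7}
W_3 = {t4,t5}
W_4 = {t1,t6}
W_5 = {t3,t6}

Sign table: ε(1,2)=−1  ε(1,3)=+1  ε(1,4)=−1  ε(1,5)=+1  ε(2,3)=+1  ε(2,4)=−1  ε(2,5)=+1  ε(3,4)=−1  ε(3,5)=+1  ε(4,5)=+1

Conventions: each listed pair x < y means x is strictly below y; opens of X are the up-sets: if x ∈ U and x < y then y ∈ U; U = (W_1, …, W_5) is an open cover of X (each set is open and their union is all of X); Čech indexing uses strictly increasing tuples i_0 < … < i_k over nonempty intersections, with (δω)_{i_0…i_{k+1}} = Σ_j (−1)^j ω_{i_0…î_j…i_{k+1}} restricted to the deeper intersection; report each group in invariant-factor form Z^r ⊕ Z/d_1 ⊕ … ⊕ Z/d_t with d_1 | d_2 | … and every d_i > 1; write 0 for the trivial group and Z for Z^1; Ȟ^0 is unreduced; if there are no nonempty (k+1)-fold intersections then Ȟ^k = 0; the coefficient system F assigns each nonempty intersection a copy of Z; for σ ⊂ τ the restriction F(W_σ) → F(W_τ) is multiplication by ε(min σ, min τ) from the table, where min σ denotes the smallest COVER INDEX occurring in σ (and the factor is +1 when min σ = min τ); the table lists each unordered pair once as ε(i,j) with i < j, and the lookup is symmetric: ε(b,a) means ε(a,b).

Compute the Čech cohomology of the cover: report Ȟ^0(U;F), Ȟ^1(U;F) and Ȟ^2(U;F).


nerve of the cover:
  W12={t2} W13={t4} W14={t1} W15={t3} W23={t5} W45={t6}
C dims 5,6; δ0: rk 5, SNF 1^4·2
Ȟ^0 = (5 − 5) − 0 = 0, so Ȟ^0 ≅ 0
Ȟ^1 = (6 − 0) − 5 = 1 plus torsion [2], so Ȟ^1 ≅ Z ⊕ Z/2
Ȟ^2 = (0 − 0) − 0 = 0, so Ȟ^2 ≅ 0

Ȟ^0(U;F) ≅ 0; Ȟ^1(U;F) ≅ Z ⊕ Z/2; Ȟ^2(U;F) ≅ 0


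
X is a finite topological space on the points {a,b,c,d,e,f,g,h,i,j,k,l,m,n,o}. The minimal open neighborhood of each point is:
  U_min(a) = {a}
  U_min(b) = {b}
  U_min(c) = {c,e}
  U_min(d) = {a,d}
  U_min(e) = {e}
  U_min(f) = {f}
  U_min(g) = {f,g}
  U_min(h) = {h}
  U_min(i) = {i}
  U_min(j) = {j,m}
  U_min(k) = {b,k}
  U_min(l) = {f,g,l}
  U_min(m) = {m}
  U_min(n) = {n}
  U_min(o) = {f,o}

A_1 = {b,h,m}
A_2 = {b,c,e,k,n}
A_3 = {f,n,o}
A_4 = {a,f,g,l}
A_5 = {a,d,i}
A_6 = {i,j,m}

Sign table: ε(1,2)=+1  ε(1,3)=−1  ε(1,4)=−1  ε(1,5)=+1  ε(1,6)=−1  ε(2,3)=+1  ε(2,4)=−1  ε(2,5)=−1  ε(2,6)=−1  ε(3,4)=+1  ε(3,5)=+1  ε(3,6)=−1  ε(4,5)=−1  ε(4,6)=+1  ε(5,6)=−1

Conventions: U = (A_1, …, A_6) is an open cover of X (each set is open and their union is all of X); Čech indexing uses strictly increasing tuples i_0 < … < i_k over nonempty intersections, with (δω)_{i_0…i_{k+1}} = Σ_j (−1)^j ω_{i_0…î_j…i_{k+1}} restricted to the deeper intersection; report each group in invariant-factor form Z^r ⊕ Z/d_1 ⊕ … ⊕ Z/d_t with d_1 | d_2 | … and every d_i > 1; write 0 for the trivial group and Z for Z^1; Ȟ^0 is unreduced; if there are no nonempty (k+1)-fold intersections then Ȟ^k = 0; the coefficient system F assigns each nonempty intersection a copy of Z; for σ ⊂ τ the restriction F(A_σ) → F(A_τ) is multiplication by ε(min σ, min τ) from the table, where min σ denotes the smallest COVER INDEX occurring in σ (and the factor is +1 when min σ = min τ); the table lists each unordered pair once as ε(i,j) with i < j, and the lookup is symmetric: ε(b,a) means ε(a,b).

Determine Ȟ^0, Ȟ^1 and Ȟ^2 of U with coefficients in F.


nerve of the cover:
  A12={b} A16={m} A23={n} A34={f} A45={a} A56={i}
C dims 6,6; δ0: rk 6, SNF 1^5·2
Ȟ^0 = (6 − 6) − 0 = 0, so Ȟ^0 ≅ 0
Ȟ^1 = (6 − 0) − 6 = 0 plus torsion [2], so Ȟ^1 ≅ Z/2
Ȟ^2 = (0 − 0) − 0 = 0, so Ȟ^2 ≅ 0

Ȟ^0 = 0, Ȟ^1 = Z/2, Ȟ^2 = 0


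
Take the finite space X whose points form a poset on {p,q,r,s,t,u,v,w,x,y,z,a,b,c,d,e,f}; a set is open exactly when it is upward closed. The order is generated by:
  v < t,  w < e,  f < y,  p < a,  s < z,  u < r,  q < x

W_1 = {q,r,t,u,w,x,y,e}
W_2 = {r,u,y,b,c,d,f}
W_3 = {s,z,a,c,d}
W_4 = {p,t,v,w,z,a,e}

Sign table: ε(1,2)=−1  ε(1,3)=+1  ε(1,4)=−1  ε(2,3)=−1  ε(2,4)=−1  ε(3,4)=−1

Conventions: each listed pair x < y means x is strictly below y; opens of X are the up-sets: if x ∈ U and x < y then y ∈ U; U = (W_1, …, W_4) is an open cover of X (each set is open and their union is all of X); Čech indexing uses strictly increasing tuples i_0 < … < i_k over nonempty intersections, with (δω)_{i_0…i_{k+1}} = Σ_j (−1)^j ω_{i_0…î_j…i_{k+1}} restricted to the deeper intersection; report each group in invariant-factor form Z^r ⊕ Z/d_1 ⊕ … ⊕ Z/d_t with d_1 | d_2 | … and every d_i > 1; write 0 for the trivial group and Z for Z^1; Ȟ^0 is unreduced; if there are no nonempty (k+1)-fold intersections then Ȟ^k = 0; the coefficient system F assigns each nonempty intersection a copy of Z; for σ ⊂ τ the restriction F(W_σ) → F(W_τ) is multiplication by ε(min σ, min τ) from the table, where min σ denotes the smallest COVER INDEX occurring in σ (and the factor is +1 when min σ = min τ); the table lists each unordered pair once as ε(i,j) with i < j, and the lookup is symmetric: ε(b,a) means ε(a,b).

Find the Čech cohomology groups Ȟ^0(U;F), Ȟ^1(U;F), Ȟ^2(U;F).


Ȟ^0(U;F) ≅ Z, Ȟ^1(U;F) ≅ Z and Ȟ^2(U;F) ≅ 0

nonempty overlaps:
  W12={r,u,y} W14={t,w,e} W23={c,d} W34={z,a}
C dims 4,4; δ0: rk 3, SNF 1^3
degree 0: 4−3−0 = 1 → Ȟ^0 ≅ Z
degree 1: 4−0−3 = 1 → Ȟ^1 ≅ Z
degree 2: 0−0−0 = 0 → Ȟ^2 ≅ 0


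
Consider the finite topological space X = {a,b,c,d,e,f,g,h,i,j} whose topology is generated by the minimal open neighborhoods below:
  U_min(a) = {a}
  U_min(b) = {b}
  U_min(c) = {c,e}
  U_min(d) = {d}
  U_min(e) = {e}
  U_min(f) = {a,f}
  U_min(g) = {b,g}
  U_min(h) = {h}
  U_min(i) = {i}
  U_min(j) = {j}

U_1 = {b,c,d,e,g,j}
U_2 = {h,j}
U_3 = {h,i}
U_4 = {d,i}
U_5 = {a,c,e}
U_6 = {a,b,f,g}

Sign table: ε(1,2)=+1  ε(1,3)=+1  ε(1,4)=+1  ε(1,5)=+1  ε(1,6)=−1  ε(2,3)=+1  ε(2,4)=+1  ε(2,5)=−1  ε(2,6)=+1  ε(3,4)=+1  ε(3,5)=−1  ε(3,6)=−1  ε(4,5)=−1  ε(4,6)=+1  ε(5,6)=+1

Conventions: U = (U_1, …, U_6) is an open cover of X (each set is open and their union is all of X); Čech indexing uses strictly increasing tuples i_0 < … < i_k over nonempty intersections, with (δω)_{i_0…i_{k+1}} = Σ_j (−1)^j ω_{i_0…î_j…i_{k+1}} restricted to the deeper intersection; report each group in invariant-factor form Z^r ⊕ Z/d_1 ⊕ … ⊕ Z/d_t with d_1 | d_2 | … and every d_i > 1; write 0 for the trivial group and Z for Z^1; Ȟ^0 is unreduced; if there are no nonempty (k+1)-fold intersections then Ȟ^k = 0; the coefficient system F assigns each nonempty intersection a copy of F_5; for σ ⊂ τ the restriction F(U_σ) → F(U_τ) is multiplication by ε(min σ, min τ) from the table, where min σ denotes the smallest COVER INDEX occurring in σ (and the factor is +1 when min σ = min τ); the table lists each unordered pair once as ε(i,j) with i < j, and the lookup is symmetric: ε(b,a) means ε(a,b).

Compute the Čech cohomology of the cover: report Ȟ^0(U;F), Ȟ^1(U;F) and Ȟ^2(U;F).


Ȟ^0(U;F) ≅ 0,  Ȟ^1(U;F) ≅ Z/5,  Ȟ^2(U;F) ≅ 0

nonempty overlaps:
  U12={j} U14={d} U15={c,e} U16={b,g} U23={h} U34={i} U56={a}
C dims 6,7; δ0: rk_F5 6
degree 0: 6−6−0 = 0 → Ȟ^0 ≅ 0
degree 1: 7−0−6 = 1 → Ȟ^1 ≅ Z/5
degree 2: 0−0−0 = 0 → Ȟ^2 ≅ 0


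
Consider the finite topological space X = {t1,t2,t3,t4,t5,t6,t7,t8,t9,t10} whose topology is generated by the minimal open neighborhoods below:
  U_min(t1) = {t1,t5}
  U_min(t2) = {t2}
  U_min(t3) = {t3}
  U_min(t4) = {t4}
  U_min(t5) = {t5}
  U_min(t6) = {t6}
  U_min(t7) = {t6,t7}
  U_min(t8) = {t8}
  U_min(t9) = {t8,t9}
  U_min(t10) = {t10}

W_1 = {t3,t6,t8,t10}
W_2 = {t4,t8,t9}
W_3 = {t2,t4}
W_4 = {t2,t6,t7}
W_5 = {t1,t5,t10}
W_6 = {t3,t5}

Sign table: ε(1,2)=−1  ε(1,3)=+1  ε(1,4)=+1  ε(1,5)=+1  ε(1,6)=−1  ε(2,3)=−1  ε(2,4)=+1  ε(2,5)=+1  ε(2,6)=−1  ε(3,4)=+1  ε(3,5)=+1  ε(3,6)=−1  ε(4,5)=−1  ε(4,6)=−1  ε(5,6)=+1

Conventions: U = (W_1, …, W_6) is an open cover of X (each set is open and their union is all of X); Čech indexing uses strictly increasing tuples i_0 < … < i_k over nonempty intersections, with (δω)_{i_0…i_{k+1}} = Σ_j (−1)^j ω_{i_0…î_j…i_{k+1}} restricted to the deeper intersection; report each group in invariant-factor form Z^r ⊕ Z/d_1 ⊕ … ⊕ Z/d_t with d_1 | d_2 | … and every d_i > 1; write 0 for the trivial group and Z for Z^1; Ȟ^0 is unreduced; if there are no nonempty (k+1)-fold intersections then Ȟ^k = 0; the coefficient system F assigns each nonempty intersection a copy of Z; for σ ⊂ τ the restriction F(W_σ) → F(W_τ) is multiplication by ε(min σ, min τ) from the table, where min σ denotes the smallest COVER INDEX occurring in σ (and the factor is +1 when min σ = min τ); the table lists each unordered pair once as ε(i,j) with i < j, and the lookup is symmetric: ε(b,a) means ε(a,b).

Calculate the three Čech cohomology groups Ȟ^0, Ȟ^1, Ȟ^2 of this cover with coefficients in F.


Ȟ^0(U;F) ≅ 0, Ȟ^1(U;F) ≅ Z ⊕ Z/2 and Ȟ^2(U;F) ≅ 0

nonempty overlaps:
  W12={t8} W14={t6} W15={t10} W16={t3} W23={t4} W34={t2} W56={t5}
C dims 6,7; δ0: rk 6, SNF 1^5·2
degree 0: 6−6−0 = 0 → Ȟ^0 ≅ 0
degree 1: 7−0−6 = 1 plus torsion [2] → Ȟ^1 ≅ Z ⊕ Z/2
degree 2: 0−0−0 = 0 → Ȟ^2 ≅ 0


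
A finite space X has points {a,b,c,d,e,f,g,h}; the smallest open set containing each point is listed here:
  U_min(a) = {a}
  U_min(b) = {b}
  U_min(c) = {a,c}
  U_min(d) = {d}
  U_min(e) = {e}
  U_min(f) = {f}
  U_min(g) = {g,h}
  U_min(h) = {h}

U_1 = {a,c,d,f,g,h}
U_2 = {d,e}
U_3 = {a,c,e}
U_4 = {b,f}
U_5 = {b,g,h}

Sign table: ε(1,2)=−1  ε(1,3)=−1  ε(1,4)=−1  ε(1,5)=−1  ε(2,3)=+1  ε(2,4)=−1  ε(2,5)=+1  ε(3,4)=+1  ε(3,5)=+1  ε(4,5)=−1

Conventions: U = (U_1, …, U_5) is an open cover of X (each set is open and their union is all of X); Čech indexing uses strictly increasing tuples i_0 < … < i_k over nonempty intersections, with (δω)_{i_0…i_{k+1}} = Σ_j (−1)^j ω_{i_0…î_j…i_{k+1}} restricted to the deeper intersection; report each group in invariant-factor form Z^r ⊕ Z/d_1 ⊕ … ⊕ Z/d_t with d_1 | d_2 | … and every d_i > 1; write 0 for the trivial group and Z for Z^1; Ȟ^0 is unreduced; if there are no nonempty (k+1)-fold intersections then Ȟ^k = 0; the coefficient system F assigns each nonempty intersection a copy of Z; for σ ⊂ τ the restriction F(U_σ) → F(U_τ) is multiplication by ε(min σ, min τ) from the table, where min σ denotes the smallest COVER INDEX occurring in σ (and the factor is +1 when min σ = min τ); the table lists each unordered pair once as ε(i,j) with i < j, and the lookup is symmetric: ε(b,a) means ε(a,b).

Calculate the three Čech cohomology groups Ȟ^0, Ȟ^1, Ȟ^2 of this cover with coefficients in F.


nerve of the cover:
  U12={d} U13={a,c} U14={f} U15={g,h} U23={e} U45={b}
C dims 5,6; δ0: rk 5, SNF 1^4·2
Ȟ^0 = (5 − 5) − 0 = 0, so Ȟ^0 ≅ 0
Ȟ^1 = (6 − 0) − 5 = 1 plus torsion [2], so Ȟ^1 ≅ Z ⊕ Z/2
Ȟ^2 = (0 − 0) − 0 = 0, so Ȟ^2 ≅ 0

Ȟ^0(U;F) ≅ 0; Ȟ^1(U;F) ≅ Z ⊕ Z/2; Ȟ^2(U;F) ≅ 0


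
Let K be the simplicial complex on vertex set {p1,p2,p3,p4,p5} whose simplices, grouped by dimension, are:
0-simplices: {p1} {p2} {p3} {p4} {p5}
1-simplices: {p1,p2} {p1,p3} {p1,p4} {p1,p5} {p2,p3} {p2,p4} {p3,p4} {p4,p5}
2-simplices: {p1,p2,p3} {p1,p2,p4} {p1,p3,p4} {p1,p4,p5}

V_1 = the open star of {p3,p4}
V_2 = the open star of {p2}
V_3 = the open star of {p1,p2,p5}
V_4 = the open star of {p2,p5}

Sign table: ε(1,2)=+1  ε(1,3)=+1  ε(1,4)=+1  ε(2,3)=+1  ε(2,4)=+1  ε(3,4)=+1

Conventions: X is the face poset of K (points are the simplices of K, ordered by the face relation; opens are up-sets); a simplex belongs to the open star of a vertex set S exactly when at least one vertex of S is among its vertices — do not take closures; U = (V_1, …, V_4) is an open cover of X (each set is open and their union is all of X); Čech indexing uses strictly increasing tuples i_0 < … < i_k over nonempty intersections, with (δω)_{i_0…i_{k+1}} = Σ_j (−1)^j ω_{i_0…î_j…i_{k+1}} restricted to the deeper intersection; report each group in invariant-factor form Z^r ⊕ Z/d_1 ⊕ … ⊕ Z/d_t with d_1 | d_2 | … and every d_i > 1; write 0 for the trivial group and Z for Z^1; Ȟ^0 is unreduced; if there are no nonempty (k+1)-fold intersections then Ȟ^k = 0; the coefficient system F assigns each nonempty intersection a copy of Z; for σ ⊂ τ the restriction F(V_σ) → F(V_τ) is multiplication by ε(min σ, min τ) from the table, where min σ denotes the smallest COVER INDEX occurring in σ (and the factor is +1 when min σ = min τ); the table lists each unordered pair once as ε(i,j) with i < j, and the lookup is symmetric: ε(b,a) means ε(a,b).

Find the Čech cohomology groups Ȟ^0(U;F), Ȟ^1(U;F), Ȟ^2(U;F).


Ȟ^0(U;F) ≅ Z, Ȟ^1(U;F) ≅ 0, Ȟ^2(U;F) ≅ 0

nerve of the cover:
  V1={{p3},{p4},{p1,p3},{p1,p4},{p2,p3},{p2,p4},{p3,p4},{p4,p5},{p1,p2,p3},{p1,p2,p4},{p1,p3,p4},{p1,p4,p5}} V2={{p2},{p1,p2},{p2,p3},{p2,p4},{p1,p2,p3},{p1,p2,p4}} V3={{p1},{p2},{p5},{p1,p2},{p1,p3},{p1,p4},{p1,p5},{p2,p3},{p2,p4},{p4,p5},{p1,p2,p3},{p1,p2,p4},{p1,p3,p4},{p1,p4,p5}} V4={{p2},{p5},{p1,p2},{p1,p5},{p2,p3},{p2,p4},{p4,p5},{p1,p2,p3},{p1,p2,p4},{p1,p4,p5}}
  V12={{p2,p3},{p2,p4},{p1,p2,p3},{p1,p2,p4}} V13={{p1,p3},{p1,p4},{p2,p3},{p2,p4},{p4,p5},{p1,p2,p3},{p1,p2,p4},{p1,p3,p4},{p1,p4,p5}} V14={{p2,p3},{p2,p4},{p4,p5},{p1,p2,p3},{p1,p2,p4},{p1,p4,p5}} V23={{p2},{p1,p2},{p2,p3},{p2,p4},{p1,p2,p3},{p1,p2,p4}} V24={{p2},{p1,p2},{p2,p3},{p2,p4},{p1,p2,p3},{p1,p2,p4}} V34={{p2},{p5},{p1,p2},{p1,p5},{p2,p3},{p2,p4},{p4,p5},{p1,p2,p3},{p1,p2,p4},{p1,p4,p5}}
  V123={{p2,p3},{p2,p4},{p1,p2,p3},{p1,p2,p4}} V124={{p2,p3},{p2,p4},{p1,p2,p3},{p1,p2,p4}} V134={{p2,p3},{p2,p4},{p4,p5},{p1,p2,p3},{p1,p2,p4},{p1,p4,p5}} V234={{p2},{p1,p2},{p2,p3},{p2,p4},{p1,p2,p3},{p1,p2,p4}}
  V1234={{p2,p3},{p2,p4},{p1,p2,p3},{p1,p2,p4}}
C dims 4,6,4,1; δ0: rk 3, SNF 1^3; δ1: rk 3, SNF 1^3; δ2: rk 1, SNF 1^1
Ȟ^0 = (4 − 3) − 0 = 1, so Ȟ^0 ≅ Z
Ȟ^1 = (6 − 3) − 3 = 0, so Ȟ^1 ≅ 0
Ȟ^2 = (4 − 1) − 3 = 0, so Ȟ^2 ≅ 0


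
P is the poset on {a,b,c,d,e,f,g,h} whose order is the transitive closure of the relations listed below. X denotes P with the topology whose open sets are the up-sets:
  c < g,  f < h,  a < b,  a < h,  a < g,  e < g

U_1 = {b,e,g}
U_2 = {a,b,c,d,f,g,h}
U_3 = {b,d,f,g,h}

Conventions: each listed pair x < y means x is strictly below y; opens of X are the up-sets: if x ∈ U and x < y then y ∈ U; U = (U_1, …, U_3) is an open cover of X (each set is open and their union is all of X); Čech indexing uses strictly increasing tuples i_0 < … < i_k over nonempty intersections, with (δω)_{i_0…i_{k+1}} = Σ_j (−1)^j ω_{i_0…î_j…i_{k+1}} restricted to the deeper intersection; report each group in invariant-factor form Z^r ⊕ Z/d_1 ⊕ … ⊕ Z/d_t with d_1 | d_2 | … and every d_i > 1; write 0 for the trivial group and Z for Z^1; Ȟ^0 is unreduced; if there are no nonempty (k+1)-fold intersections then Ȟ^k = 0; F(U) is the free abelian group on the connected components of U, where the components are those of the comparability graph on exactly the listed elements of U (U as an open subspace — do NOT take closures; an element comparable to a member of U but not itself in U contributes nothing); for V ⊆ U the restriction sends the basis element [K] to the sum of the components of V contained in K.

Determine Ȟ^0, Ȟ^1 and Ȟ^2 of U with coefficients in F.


Ȟ^0(U;F) ≅ Z^2,  Ȟ^1(U;F) ≅ 0,  Ȟ^2(U;F) ≅ 0

nonempty intersections:
  U12={b,g} U13={b,g} U23={b,d,f,g,h}
  U123={b,g}
components per intersection:
  U1: {b} {e,g}
  U2: {a,b,c,f,g,h} {d}
  U3: {b} {d} {f,h} {g}
  U12: {b} {g}
  U13: {b} {g}
  U23: {b} {d} {f,h} {g}
  U123: {b} {g}
C dims 8,8,2; δ0: rk 6, SNF 1^6; δ1: rk 2, SNF 1^2
Ȟ^0: (8−6)−0=2 ⇒ Z^2
Ȟ^1: (8−2)−6=0 ⇒ 0
Ȟ^2: (2−0)−2=0 ⇒ 0


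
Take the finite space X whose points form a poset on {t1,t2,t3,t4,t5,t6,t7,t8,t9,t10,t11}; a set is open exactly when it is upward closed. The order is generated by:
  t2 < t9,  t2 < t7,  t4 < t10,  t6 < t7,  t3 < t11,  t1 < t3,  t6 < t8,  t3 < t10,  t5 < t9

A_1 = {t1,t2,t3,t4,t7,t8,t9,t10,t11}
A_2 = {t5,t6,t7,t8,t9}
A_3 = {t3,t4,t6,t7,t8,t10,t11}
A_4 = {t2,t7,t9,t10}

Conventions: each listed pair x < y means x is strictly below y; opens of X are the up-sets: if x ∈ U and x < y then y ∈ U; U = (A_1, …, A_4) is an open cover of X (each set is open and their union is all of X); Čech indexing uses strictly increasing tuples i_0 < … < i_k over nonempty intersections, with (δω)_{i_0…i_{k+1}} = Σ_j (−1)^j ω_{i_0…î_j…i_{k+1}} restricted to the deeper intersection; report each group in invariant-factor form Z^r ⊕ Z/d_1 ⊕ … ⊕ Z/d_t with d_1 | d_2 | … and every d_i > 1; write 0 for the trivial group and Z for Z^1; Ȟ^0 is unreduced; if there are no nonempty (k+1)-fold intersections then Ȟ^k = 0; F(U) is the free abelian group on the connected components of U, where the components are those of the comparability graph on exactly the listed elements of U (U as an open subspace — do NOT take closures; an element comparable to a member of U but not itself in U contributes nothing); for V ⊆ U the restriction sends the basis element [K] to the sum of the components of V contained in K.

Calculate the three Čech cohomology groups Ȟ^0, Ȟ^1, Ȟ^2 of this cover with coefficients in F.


intersection data:
  A12={t7,t8,t9} A13={t3,t4,t7,t8,t10,t11} A14={t2,t7,t9,t10} A23={t6,t7,t8} A24={t7,t9} A34={t7,t10}
  A123={t7,t8} A124={t7,t9} A134={t7,t10} A234={t7}
  A1234={t7}
components per intersection:
  A1: {t1,t3,t4,t10,t11} {t2,t7,t9} {t8}
  A2: {t5,t9} {t6,t7,t8}
  A3: {t3,t4,t10,t11} {t6,t7,t8}
  A4: {t2,t7,t9} {t10}
  A12: {t7} {t8} {t9}
  A13: {t3,t4,t10,t11} {t7} {t8}
  A14: {t2,t7,t9} {t10}
  A23: {t6,t7,t8}
  A24: {t7} {t9}
  A34: {t7} {t10}
  A123: {t7} {t8}
  A124: {t7} {t9}
  A134: {t7} {t10}
  A234: {t7}
  A1234: {t7}
C dims 9,13,7,1; δ0: rk 7, SNF 1^7; δ1: rk 6, SNF 1^6; δ2: rk 1, SNF 1^1
Ȟ^0 = (9 − 7) − 0 = 2, so Ȟ^0 ≅ Z^2
Ȟ^1 = (13 − 6) − 7 = 0, so Ȟ^1 ≅ 0
Ȟ^2 = (7 − 1) − 6 = 0, so Ȟ^2 ≅ 0

Ȟ^0 ≅ Z^2, Ȟ^1 ≅ 0 and Ȟ^2 ≅ 0


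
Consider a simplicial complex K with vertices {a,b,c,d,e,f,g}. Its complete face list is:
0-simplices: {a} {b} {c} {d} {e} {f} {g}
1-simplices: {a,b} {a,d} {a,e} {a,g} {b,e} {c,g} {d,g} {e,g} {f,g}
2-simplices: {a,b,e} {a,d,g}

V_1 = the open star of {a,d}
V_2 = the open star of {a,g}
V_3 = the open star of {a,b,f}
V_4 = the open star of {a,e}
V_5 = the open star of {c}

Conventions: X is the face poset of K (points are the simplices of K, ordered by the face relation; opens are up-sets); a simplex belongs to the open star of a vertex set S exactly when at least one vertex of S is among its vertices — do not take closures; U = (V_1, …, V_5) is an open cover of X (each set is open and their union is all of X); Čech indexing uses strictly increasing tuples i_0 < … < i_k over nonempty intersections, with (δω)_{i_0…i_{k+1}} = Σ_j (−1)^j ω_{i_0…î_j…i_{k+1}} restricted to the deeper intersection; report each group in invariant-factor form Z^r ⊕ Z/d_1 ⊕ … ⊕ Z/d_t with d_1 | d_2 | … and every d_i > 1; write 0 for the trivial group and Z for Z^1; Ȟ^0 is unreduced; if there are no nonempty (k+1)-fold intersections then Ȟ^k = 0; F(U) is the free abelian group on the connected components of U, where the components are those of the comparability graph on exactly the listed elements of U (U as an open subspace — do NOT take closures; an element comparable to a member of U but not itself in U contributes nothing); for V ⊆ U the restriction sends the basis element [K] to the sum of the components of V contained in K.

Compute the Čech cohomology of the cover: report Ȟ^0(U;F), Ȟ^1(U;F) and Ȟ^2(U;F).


Ȟ^0(U;F) ≅ Z,  Ȟ^1(U;F) ≅ Z,  Ȟ^2(U;F) ≅ 0

nonempty overlaps:
  V1={{a},{d},{a,b},{a,d},{a,e},{a,g},{d,g},{a,b,e},{a,d,g}} V2={{a},{g},{a,b},{a,d},{a,e},{a,g},{c,g},{d,g},{e,g},{f,g},{a,b,e},{a,d,g}} V3={{a},{b},{f},{a,b},{a,d},{a,e},{a,g},{b,e},{f,g},{a,b,e},{a,d,g}} V4={{a},{e},{a,b},{a,d},{a,e},{a,g},{b,e},{e,g},{a,b,e},{a,d,g}} V5={{c},{c,g}}
  V12={{a},{a,b},{a,d},{a,e},{a,g},{d,g},{a,b,e},{a,d,g}} V13={{a},{a,b},{a,d},{a,e},{a,g},{a,b,e},{a,d,g}} V14={{a},{a,b},{a,d},{a,e},{a,g},{a,b,e},{a,d,g}} V23={{a},{a,b},{a,d},{a,e},{a,g},{f,g},{a,b,e},{a,d,g}} V24={{a},{a,b},{a,d},{a,e},{a,g},{e,g},{a,b,e},{a,d,g}} V25={{c,g}} V34={{a},{a,b},{a,d},{a,e},{a,g},{b,e},{a,b,e},{a,d,g}}
  V123={{a},{a,b},{a,d},{a,e},{a,g},{a,b,e},{a,d,g}} V124={{a},{a,b},{a,d},{a,e},{a,g},{a,b,e},{a,d,g}} V134={{a},{a,b},{a,d},{a,e},{a,g},{a,b,e},{a,d,g}} V234={{a},{a,b},{a,d},{a,e},{a,g},{a,b,e},{a,d,g}}
  V1234={{a},{a,b},{a,d},{a,e},{a,g},{a,b,e},{a,d,g}}
components per intersection:
  V1: {{a},{d},{a,b},{a,d},{a,e},{a,g},{d,g},{a,b,e},{a,d,g}}
  V2: {{a},{g},{a,b},{a,d},{a,e},{a,g},{c,g},{d,g},{e,g},{f,g},{a,b,e},{a,d,g}}
  V3: {{a},{b},{a,b},{a,d},{a,e},{a,g},{b,e},{a,b,e},{a,d,g}} {{f},{f,g}}
  V4: {{a},{e},{a,b},{a,d},{a,e},{a,g},{b,e},{e,g},{a,b,e},{a,d,g}}
  V5: {{c},{c,g}}
  V12: {{a},{a,b},{a,d},{a,e},{a,g},{d,g},{a,b,e},{a,d,g}}
  V13: {{a},{a,b},{a,d},{a,e},{a,g},{a,b,e},{a,d,g}}
  V14: {{a},{a,b},{a,d},{a,e},{a,g},{a,b,e},{a,d,g}}
  V23: {{a},{a,b},{a,d},{a,e},{a,g},{a,b,e},{a,d,g}} {{f,g}}
  V24: {{a},{a,b},{a,d},{a,e},{a,g},{a,b,e},{a,d,g}} {{e,g}}
  V25: {{c,g}}
  V34: {{a},{a,b},{a,d},{a,e},{a,g},{b,e},{a,b,e},{a,d,g}}
  V123: {{a},{a,b},{a,d},{a,e},{a,g},{a,b,e},{a,d,g}}
  V124: {{a},{a,b},{a,d},{a,e},{a,g},{a,b,e},{a,d,g}}
  V134: {{a},{a,b},{a,d},{a,e},{a,g},{a,b,e},{a,d,g}}
  V234: {{a},{a,b},{a,d},{a,e},{a,g},{a,b,e},{a,d,g}}
  V1234: {{a},{a,b},{a,d},{a,e},{a,g},{a,b,e},{a,d,g}}
C dims 6,9,4,1; δ0: rk 5, SNF 1^5; δ1: rk 3, SNF 1^3; δ2: rk 1, SNF 1^1
degree 0: 6−5−0 = 1 → Ȟ^0 ≅ Z
degree 1: 9−3−5 = 1 → Ȟ^1 ≅ Z
degree 2: 4−1−3 = 0 → Ȟ^2 ≅ 0


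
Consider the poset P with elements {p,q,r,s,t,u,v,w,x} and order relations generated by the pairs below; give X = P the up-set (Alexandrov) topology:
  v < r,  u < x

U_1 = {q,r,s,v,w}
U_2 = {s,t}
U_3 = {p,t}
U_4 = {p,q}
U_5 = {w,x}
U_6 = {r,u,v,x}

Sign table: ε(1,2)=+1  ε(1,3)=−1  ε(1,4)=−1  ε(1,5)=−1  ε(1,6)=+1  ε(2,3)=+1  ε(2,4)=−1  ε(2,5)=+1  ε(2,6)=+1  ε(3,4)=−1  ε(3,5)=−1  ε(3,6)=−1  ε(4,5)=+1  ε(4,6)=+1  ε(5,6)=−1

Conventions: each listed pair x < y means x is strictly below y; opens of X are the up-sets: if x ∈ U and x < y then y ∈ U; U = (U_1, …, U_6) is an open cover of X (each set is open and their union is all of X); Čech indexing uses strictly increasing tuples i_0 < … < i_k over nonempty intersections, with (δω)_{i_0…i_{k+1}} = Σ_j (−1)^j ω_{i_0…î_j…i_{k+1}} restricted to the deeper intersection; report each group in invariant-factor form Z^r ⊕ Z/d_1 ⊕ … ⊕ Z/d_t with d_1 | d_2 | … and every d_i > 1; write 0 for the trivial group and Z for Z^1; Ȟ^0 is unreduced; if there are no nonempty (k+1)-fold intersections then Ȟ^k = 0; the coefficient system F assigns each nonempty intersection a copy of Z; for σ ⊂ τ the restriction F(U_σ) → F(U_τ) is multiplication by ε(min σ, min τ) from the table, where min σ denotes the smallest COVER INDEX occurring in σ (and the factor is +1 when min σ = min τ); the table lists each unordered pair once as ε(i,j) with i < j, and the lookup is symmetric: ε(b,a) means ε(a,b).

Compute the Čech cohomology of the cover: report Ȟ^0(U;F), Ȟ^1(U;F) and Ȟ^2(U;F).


Ȟ^0 = Z, Ȟ^1 = Z^2 and Ȟ^2 = 0

nerve simplices:
  U12={s} U14={q} U15={w} U16={r,v} U23={t} U34={p} U56={x}
C dims 6,7; δ0: rk 5, SNF 1^5
degree 0: 6−5−0 = 1 → Ȟ^0 ≅ Z
degree 1: 7−0−5 = 2 → Ȟ^1 ≅ Z^2
degree 2: 0−0−0 = 0 → Ȟ^2 ≅ 0


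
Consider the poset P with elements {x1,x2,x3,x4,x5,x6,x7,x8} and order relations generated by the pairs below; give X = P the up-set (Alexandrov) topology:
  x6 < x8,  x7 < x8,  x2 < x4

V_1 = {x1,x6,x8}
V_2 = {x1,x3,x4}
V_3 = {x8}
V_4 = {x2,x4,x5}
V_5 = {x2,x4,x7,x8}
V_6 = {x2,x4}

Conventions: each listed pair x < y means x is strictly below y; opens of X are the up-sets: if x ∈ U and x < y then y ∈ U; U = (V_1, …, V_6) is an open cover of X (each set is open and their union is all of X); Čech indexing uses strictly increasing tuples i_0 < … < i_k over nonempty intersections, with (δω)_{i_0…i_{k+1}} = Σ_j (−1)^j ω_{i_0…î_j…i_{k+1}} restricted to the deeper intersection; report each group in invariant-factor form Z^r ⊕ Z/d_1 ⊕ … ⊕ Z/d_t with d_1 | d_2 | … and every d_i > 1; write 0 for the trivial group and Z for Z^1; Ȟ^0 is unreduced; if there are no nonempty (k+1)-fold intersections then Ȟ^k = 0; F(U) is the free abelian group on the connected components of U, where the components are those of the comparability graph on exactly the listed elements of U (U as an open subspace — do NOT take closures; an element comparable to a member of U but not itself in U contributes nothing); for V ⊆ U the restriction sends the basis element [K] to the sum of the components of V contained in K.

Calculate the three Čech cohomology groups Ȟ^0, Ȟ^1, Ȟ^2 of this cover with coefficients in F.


Ȟ^0 ≅ Z^5,  Ȟ^1 ≅ 0,  Ȟ^2 ≅ 0

nerve simplices:
  V12={x1} V13={x8} V15={x8} V24={x4} V25={x4} V26={x4} V35={x8} V45={x2,x4} V46={x2,x4} V56={x2,x4}
  V135={x8} V245={x4} V246={x4} V256={x4} V456={x2,x4}
  V2456={x4}
components per intersection:
  V1: {x1} {x6,x8}
  V2: {x1} {x3} {x4}
  V3: {x8}
  V4: {x2,x4} {x5}
  V5: {x2,x4} {x7,x8}
  V6: {x2,x4}
  V12: {x1}
  V13: {x8}
  V15: {x8}
  V24: {x4}
  V25: {x4}
  V26: {x4}
  V35: {x8}
  V45: {x2,x4}
  V46: {x2,x4}
  V56: {x2,x4}
  V135: {x8}
  V245: {x4}
  V246: {x4}
  V256: {x4}
  V456: {x2,x4}
  V2456: {x4}
C dims 11,10,5,1; δ0: rk 6, SNF 1^6; δ1: rk 4, SNF 1^4; δ2: rk 1, SNF 1^1
degree 0: 11−6−0 = 5 → Ȟ^0 ≅ Z^5
degree 1: 10−4−6 = 0 → Ȟ^1 ≅ 0
degree 2: 5−1−4 = 0 → Ȟ^2 ≅ 0


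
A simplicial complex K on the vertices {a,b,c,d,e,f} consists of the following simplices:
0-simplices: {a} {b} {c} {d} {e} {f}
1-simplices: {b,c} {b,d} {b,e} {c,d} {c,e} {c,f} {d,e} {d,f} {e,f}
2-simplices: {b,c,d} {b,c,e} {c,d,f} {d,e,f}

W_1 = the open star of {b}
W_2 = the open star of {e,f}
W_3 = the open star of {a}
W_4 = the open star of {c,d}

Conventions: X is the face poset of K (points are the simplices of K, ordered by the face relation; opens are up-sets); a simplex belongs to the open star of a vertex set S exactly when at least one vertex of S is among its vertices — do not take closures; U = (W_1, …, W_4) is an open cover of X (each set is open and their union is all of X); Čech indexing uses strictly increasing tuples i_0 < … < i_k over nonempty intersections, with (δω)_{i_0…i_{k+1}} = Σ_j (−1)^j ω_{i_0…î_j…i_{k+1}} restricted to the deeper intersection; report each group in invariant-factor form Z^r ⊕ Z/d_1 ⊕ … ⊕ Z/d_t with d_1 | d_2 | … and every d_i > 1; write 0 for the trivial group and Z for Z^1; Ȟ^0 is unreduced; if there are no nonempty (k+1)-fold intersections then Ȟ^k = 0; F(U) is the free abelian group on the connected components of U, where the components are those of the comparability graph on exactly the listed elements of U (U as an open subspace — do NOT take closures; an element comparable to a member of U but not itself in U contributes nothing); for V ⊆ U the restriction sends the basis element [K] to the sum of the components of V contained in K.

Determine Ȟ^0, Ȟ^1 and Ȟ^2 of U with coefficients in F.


Ȟ^0(U;F) ≅ Z^2,  Ȟ^1(U;F) ≅ Z,  Ȟ^2(U;F) ≅ 0

intersection data:
  W1={{b},{b,c},{b,d},{b,e},{b,c,d},{b,c,e}} W2={{e},{f},{b,e},{c,e},{c,f},{d,e},{d,f},{e,f},{b,c,e},{c,d,f},{d,e,f}} W3={{a}} W4={{c},{d},{b,c},{b,d},{c,d},{c,e},{c,f},{d,e},{d,f},{b,c,d},{b,c,e},{c,d,f},{d,e,f}}
  W12={{b,e},{b,c,e}} W14={{b,c},{b,d},{b,c,d},{b,c,e}} W24={{c,e},{c,f},{d,e},{d,f},{b,c,e},{c,d,f},{d,e,f}}
  W124={{b,c,e}}
components per intersection:
  W1: {{b},{b,c},{b,d},{b,e},{b,c,d},{b,c,e}}
  W2: {{e},{f},{b,e},{c,e},{c,f},{d,e},{d,f},{e,f},{b,c,e},{c,d,f},{d,e,f}}
  W3: {{a}}
  W4: {{c},{d},{b,c},{b,d},{c,d},{c,e},{c,f},{d,e},{d,f},{b,c,d},{b,c,e},{c,d,f},{d,e,f}}
  W12: {{b,e},{b,c,e}}
  W14: {{b,c},{b,d},{b,c,d},{b,c,e}}
  W24: {{c,e},{b,c,e}} {{c,f},{d,e},{d,f},{c,d,f},{d,e,f}}
  W124: {{b,c,e}}
C dims 4,4,1; δ0: rk 2, SNF 1^2; δ1: rk 1, SNF 1^1
Ȟ^0 = (4 − 2) − 0 = 2, so Ȟ^0 ≅ Z^2
Ȟ^1 = (4 − 1) − 2 = 1, so Ȟ^1 ≅ Z
Ȟ^2 = (1 − 0) − 1 = 0, so Ȟ^2 ≅ 0


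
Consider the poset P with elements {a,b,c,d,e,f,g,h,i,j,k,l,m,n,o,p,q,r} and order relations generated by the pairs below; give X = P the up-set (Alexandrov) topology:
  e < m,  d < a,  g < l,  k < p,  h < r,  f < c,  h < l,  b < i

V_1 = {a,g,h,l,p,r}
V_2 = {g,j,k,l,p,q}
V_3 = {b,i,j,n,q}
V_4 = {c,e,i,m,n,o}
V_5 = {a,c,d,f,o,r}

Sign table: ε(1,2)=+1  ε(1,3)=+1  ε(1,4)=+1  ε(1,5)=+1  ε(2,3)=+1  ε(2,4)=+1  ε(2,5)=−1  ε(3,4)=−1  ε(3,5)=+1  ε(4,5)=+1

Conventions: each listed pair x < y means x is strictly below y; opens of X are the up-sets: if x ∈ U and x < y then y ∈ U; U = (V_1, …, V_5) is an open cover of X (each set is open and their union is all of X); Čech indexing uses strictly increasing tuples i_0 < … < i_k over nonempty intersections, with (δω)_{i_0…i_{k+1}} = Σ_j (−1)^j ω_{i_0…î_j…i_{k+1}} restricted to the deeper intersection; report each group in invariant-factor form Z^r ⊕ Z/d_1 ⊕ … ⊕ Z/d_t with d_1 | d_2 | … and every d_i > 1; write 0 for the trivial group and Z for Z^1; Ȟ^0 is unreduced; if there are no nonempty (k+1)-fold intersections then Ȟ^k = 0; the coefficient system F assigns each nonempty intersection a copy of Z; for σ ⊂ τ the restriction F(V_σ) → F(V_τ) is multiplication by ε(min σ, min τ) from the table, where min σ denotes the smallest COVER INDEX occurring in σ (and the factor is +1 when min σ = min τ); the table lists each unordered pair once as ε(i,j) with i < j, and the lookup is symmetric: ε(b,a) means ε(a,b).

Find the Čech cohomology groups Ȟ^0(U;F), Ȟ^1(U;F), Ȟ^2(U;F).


Ȟ^0 ≅ 0, Ȟ^1 ≅ Z/2, Ȟ^2 ≅ 0

intersection data:
  V12={g,l,p} V15={a,r} V23={j,q} V34={i,n} V45={c,o}
C dims 5,5; δ0: rk 5, SNF 1^4·2
Ȟ^0 = (5 − 5) − 0 = 0, so Ȟ^0 ≅ 0
Ȟ^1 = (5 − 0) − 5 = 0 plus torsion [2], so Ȟ^1 ≅ Z/2
Ȟ^2 = (0 − 0) − 0 = 0, so Ȟ^2 ≅ 0
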